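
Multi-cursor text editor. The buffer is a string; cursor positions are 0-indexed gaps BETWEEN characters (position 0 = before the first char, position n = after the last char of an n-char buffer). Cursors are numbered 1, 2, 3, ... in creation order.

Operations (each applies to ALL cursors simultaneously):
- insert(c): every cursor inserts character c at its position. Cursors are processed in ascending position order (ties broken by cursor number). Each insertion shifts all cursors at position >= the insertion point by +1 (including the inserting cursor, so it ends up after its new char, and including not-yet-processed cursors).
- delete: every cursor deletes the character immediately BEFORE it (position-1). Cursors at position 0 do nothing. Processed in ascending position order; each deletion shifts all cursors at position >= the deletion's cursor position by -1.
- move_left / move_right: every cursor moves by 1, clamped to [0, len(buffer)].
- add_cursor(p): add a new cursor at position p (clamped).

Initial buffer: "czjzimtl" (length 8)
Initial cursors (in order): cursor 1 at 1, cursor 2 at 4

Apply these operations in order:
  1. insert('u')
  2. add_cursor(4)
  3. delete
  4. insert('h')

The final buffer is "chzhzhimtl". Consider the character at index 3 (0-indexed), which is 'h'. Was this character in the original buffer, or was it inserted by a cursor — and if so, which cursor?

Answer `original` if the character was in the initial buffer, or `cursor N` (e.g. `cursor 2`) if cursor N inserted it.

After op 1 (insert('u')): buffer="cuzjzuimtl" (len 10), cursors c1@2 c2@6, authorship .1...2....
After op 2 (add_cursor(4)): buffer="cuzjzuimtl" (len 10), cursors c1@2 c3@4 c2@6, authorship .1...2....
After op 3 (delete): buffer="czzimtl" (len 7), cursors c1@1 c3@2 c2@3, authorship .......
After op 4 (insert('h')): buffer="chzhzhimtl" (len 10), cursors c1@2 c3@4 c2@6, authorship .1.3.2....
Authorship (.=original, N=cursor N): . 1 . 3 . 2 . . . .
Index 3: author = 3

Answer: cursor 3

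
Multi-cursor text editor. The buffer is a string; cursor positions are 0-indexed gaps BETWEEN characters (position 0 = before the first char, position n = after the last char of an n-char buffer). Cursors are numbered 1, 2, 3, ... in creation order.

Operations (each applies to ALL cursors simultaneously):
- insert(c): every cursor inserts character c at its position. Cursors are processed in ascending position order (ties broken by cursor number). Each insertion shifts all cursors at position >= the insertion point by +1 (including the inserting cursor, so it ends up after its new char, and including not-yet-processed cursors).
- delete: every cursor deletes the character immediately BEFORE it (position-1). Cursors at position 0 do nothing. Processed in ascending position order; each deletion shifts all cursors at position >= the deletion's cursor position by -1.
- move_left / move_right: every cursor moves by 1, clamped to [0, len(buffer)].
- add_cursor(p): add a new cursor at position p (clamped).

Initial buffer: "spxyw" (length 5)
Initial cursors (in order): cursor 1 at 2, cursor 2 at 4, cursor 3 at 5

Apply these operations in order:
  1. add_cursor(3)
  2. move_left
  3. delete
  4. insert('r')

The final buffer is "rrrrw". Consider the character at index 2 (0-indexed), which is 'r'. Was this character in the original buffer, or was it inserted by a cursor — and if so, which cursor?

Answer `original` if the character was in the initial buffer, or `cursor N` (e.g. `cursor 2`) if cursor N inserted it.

After op 1 (add_cursor(3)): buffer="spxyw" (len 5), cursors c1@2 c4@3 c2@4 c3@5, authorship .....
After op 2 (move_left): buffer="spxyw" (len 5), cursors c1@1 c4@2 c2@3 c3@4, authorship .....
After op 3 (delete): buffer="w" (len 1), cursors c1@0 c2@0 c3@0 c4@0, authorship .
After op 4 (insert('r')): buffer="rrrrw" (len 5), cursors c1@4 c2@4 c3@4 c4@4, authorship 1234.
Authorship (.=original, N=cursor N): 1 2 3 4 .
Index 2: author = 3

Answer: cursor 3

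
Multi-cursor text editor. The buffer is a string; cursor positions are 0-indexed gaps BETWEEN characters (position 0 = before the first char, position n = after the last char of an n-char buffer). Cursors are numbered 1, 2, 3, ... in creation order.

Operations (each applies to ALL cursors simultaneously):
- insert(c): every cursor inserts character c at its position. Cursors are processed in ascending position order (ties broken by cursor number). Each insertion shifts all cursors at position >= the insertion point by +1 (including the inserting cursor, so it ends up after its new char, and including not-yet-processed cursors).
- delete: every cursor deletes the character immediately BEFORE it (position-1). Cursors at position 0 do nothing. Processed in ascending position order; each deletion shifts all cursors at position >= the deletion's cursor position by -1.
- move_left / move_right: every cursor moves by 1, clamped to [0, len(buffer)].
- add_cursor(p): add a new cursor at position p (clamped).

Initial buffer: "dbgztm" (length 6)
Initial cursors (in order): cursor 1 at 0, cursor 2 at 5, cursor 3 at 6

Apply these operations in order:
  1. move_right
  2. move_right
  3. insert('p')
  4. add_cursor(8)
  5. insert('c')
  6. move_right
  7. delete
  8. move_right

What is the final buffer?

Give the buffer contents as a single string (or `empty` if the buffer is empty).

After op 1 (move_right): buffer="dbgztm" (len 6), cursors c1@1 c2@6 c3@6, authorship ......
After op 2 (move_right): buffer="dbgztm" (len 6), cursors c1@2 c2@6 c3@6, authorship ......
After op 3 (insert('p')): buffer="dbpgztmpp" (len 9), cursors c1@3 c2@9 c3@9, authorship ..1....23
After op 4 (add_cursor(8)): buffer="dbpgztmpp" (len 9), cursors c1@3 c4@8 c2@9 c3@9, authorship ..1....23
After op 5 (insert('c')): buffer="dbpcgztmpcpcc" (len 13), cursors c1@4 c4@10 c2@13 c3@13, authorship ..11....24323
After op 6 (move_right): buffer="dbpcgztmpcpcc" (len 13), cursors c1@5 c4@11 c2@13 c3@13, authorship ..11....24323
After op 7 (delete): buffer="dbpcztmpc" (len 9), cursors c1@4 c2@9 c3@9 c4@9, authorship ..11...24
After op 8 (move_right): buffer="dbpcztmpc" (len 9), cursors c1@5 c2@9 c3@9 c4@9, authorship ..11...24

Answer: dbpcztmpc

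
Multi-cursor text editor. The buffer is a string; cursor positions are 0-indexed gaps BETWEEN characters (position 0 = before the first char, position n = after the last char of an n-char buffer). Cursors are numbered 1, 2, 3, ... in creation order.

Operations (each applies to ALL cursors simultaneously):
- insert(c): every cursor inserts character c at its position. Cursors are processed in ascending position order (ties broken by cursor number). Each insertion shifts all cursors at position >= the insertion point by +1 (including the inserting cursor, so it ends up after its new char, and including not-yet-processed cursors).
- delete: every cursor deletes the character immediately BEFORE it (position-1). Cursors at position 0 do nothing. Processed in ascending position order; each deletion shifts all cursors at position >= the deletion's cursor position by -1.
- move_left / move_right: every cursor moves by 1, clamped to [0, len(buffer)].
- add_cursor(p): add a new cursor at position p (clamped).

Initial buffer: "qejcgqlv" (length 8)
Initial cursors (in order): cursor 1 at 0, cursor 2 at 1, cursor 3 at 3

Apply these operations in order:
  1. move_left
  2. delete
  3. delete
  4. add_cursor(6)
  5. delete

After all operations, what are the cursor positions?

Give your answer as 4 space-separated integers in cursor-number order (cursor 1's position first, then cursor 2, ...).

After op 1 (move_left): buffer="qejcgqlv" (len 8), cursors c1@0 c2@0 c3@2, authorship ........
After op 2 (delete): buffer="qjcgqlv" (len 7), cursors c1@0 c2@0 c3@1, authorship .......
After op 3 (delete): buffer="jcgqlv" (len 6), cursors c1@0 c2@0 c3@0, authorship ......
After op 4 (add_cursor(6)): buffer="jcgqlv" (len 6), cursors c1@0 c2@0 c3@0 c4@6, authorship ......
After op 5 (delete): buffer="jcgql" (len 5), cursors c1@0 c2@0 c3@0 c4@5, authorship .....

Answer: 0 0 0 5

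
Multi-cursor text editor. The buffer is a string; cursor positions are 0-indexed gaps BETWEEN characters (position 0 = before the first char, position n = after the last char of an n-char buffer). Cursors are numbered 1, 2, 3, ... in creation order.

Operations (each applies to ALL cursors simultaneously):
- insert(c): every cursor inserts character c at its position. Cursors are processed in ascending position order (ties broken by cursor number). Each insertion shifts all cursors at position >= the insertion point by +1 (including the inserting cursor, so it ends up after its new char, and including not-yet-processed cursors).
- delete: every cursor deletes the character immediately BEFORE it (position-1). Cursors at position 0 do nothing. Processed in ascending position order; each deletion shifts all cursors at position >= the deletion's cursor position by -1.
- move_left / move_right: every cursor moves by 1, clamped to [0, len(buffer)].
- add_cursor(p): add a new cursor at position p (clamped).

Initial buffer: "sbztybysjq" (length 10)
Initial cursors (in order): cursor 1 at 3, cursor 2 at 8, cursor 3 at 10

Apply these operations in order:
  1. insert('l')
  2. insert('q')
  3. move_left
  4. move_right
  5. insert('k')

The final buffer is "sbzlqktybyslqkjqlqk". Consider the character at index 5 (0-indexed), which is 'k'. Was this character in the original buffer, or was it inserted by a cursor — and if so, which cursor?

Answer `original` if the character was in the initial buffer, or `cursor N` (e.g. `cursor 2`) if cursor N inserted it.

After op 1 (insert('l')): buffer="sbzltybysljql" (len 13), cursors c1@4 c2@10 c3@13, authorship ...1.....2..3
After op 2 (insert('q')): buffer="sbzlqtybyslqjqlq" (len 16), cursors c1@5 c2@12 c3@16, authorship ...11.....22..33
After op 3 (move_left): buffer="sbzlqtybyslqjqlq" (len 16), cursors c1@4 c2@11 c3@15, authorship ...11.....22..33
After op 4 (move_right): buffer="sbzlqtybyslqjqlq" (len 16), cursors c1@5 c2@12 c3@16, authorship ...11.....22..33
After op 5 (insert('k')): buffer="sbzlqktybyslqkjqlqk" (len 19), cursors c1@6 c2@14 c3@19, authorship ...111.....222..333
Authorship (.=original, N=cursor N): . . . 1 1 1 . . . . . 2 2 2 . . 3 3 3
Index 5: author = 1

Answer: cursor 1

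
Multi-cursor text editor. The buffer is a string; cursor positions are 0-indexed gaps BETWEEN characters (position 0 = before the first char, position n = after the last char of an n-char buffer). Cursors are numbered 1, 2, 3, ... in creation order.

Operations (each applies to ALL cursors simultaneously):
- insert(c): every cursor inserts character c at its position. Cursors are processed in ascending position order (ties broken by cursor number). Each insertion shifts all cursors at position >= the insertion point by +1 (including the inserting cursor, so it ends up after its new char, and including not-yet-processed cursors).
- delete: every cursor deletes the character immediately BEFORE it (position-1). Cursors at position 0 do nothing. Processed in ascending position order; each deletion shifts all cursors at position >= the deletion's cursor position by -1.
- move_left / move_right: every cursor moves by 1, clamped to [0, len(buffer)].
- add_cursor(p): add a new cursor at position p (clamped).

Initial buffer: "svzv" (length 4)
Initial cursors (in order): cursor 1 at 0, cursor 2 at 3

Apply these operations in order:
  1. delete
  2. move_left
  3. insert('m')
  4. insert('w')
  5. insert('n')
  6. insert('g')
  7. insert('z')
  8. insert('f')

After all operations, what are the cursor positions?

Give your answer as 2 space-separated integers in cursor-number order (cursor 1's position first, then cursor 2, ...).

Answer: 6 13

Derivation:
After op 1 (delete): buffer="svv" (len 3), cursors c1@0 c2@2, authorship ...
After op 2 (move_left): buffer="svv" (len 3), cursors c1@0 c2@1, authorship ...
After op 3 (insert('m')): buffer="msmvv" (len 5), cursors c1@1 c2@3, authorship 1.2..
After op 4 (insert('w')): buffer="mwsmwvv" (len 7), cursors c1@2 c2@5, authorship 11.22..
After op 5 (insert('n')): buffer="mwnsmwnvv" (len 9), cursors c1@3 c2@7, authorship 111.222..
After op 6 (insert('g')): buffer="mwngsmwngvv" (len 11), cursors c1@4 c2@9, authorship 1111.2222..
After op 7 (insert('z')): buffer="mwngzsmwngzvv" (len 13), cursors c1@5 c2@11, authorship 11111.22222..
After op 8 (insert('f')): buffer="mwngzfsmwngzfvv" (len 15), cursors c1@6 c2@13, authorship 111111.222222..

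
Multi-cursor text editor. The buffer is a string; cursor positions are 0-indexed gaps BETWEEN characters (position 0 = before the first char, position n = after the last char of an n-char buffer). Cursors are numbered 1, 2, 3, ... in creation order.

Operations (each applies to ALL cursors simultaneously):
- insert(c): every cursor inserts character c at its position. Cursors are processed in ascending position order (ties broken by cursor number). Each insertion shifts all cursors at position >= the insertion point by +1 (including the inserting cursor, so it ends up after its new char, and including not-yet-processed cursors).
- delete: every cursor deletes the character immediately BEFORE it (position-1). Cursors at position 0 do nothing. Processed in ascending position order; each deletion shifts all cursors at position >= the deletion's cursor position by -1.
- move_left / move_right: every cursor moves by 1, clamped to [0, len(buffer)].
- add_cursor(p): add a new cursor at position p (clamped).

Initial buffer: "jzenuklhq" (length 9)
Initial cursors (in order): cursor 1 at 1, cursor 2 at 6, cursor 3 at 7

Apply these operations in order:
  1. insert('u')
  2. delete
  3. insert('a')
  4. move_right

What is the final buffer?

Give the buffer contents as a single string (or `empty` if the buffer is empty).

After op 1 (insert('u')): buffer="juzenukuluhq" (len 12), cursors c1@2 c2@8 c3@10, authorship .1.....2.3..
After op 2 (delete): buffer="jzenuklhq" (len 9), cursors c1@1 c2@6 c3@7, authorship .........
After op 3 (insert('a')): buffer="jazenukalahq" (len 12), cursors c1@2 c2@8 c3@10, authorship .1.....2.3..
After op 4 (move_right): buffer="jazenukalahq" (len 12), cursors c1@3 c2@9 c3@11, authorship .1.....2.3..

Answer: jazenukalahq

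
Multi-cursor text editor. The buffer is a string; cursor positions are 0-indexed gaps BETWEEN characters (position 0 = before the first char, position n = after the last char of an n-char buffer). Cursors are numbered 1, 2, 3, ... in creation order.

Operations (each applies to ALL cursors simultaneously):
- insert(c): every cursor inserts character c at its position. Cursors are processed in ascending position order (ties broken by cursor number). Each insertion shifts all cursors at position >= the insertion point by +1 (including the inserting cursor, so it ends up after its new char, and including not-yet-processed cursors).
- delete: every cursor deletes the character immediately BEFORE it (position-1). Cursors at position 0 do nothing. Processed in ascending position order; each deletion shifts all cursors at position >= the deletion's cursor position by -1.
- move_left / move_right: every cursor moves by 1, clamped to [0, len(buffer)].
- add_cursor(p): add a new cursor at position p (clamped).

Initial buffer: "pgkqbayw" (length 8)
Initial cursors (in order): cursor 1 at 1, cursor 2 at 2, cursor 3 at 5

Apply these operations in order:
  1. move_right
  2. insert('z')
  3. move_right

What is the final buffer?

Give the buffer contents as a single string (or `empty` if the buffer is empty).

Answer: pgzkzqbazyw

Derivation:
After op 1 (move_right): buffer="pgkqbayw" (len 8), cursors c1@2 c2@3 c3@6, authorship ........
After op 2 (insert('z')): buffer="pgzkzqbazyw" (len 11), cursors c1@3 c2@5 c3@9, authorship ..1.2...3..
After op 3 (move_right): buffer="pgzkzqbazyw" (len 11), cursors c1@4 c2@6 c3@10, authorship ..1.2...3..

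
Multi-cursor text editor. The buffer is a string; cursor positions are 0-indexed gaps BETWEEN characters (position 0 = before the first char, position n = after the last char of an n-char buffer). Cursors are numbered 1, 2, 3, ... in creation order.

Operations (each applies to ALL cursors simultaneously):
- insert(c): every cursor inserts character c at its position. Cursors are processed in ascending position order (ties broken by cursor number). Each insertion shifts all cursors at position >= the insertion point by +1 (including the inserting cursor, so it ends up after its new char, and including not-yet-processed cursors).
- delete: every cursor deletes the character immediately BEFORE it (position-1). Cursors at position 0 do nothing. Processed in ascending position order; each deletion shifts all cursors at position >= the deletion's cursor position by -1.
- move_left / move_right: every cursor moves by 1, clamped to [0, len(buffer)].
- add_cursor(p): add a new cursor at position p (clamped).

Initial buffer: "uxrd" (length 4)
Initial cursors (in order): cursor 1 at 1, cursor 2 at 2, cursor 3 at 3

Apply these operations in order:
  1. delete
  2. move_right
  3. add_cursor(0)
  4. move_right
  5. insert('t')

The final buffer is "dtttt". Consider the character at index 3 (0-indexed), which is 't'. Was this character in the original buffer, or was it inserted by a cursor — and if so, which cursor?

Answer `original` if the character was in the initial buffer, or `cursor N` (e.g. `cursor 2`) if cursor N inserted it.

Answer: cursor 3

Derivation:
After op 1 (delete): buffer="d" (len 1), cursors c1@0 c2@0 c3@0, authorship .
After op 2 (move_right): buffer="d" (len 1), cursors c1@1 c2@1 c3@1, authorship .
After op 3 (add_cursor(0)): buffer="d" (len 1), cursors c4@0 c1@1 c2@1 c3@1, authorship .
After op 4 (move_right): buffer="d" (len 1), cursors c1@1 c2@1 c3@1 c4@1, authorship .
After op 5 (insert('t')): buffer="dtttt" (len 5), cursors c1@5 c2@5 c3@5 c4@5, authorship .1234
Authorship (.=original, N=cursor N): . 1 2 3 4
Index 3: author = 3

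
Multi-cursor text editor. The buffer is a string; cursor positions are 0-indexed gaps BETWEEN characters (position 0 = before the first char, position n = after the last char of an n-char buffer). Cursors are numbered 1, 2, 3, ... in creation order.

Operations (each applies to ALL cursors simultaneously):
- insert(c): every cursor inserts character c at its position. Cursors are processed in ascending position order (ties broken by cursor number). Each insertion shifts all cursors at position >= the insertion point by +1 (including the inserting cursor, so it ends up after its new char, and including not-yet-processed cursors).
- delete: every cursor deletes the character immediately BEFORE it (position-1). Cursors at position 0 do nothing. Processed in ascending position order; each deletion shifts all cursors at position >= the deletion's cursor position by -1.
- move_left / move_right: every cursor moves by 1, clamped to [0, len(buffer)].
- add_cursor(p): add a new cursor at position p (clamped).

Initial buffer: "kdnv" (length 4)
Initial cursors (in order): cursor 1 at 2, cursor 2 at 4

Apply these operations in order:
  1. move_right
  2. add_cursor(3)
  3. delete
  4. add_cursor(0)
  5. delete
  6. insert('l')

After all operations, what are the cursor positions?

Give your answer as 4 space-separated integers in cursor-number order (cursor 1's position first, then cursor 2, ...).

After op 1 (move_right): buffer="kdnv" (len 4), cursors c1@3 c2@4, authorship ....
After op 2 (add_cursor(3)): buffer="kdnv" (len 4), cursors c1@3 c3@3 c2@4, authorship ....
After op 3 (delete): buffer="k" (len 1), cursors c1@1 c2@1 c3@1, authorship .
After op 4 (add_cursor(0)): buffer="k" (len 1), cursors c4@0 c1@1 c2@1 c3@1, authorship .
After op 5 (delete): buffer="" (len 0), cursors c1@0 c2@0 c3@0 c4@0, authorship 
After op 6 (insert('l')): buffer="llll" (len 4), cursors c1@4 c2@4 c3@4 c4@4, authorship 1234

Answer: 4 4 4 4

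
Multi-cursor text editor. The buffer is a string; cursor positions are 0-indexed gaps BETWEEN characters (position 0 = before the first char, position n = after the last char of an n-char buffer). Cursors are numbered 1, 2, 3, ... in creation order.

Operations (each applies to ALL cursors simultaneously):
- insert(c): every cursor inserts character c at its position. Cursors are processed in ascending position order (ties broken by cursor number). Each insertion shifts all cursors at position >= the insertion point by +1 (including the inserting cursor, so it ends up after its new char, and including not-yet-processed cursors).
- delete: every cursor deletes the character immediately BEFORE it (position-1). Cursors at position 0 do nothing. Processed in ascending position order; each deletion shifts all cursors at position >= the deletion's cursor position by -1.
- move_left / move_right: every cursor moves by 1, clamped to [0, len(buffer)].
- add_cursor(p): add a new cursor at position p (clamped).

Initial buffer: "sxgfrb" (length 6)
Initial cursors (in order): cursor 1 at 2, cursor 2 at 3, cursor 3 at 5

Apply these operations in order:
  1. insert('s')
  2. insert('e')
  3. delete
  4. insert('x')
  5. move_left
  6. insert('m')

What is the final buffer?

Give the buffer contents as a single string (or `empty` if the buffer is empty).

Answer: sxsmxgsmxfrsmxb

Derivation:
After op 1 (insert('s')): buffer="sxsgsfrsb" (len 9), cursors c1@3 c2@5 c3@8, authorship ..1.2..3.
After op 2 (insert('e')): buffer="sxsegsefrseb" (len 12), cursors c1@4 c2@7 c3@11, authorship ..11.22..33.
After op 3 (delete): buffer="sxsgsfrsb" (len 9), cursors c1@3 c2@5 c3@8, authorship ..1.2..3.
After op 4 (insert('x')): buffer="sxsxgsxfrsxb" (len 12), cursors c1@4 c2@7 c3@11, authorship ..11.22..33.
After op 5 (move_left): buffer="sxsxgsxfrsxb" (len 12), cursors c1@3 c2@6 c3@10, authorship ..11.22..33.
After op 6 (insert('m')): buffer="sxsmxgsmxfrsmxb" (len 15), cursors c1@4 c2@8 c3@13, authorship ..111.222..333.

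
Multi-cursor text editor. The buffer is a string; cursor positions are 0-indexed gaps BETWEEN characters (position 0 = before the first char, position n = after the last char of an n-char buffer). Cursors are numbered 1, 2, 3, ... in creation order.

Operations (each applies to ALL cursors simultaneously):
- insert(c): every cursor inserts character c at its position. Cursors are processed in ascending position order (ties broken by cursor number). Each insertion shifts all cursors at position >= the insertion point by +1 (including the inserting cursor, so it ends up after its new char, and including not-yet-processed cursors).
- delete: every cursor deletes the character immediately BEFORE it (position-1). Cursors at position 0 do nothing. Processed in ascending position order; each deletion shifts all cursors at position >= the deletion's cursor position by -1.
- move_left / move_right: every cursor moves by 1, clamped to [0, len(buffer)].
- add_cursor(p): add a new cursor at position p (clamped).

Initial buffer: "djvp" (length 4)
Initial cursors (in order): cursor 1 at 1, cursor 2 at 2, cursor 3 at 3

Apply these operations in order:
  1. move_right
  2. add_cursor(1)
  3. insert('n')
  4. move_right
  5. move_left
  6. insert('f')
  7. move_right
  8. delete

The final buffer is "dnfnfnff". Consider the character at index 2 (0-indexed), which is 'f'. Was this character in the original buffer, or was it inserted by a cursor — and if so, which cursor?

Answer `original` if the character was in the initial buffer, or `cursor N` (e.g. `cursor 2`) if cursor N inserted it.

After op 1 (move_right): buffer="djvp" (len 4), cursors c1@2 c2@3 c3@4, authorship ....
After op 2 (add_cursor(1)): buffer="djvp" (len 4), cursors c4@1 c1@2 c2@3 c3@4, authorship ....
After op 3 (insert('n')): buffer="dnjnvnpn" (len 8), cursors c4@2 c1@4 c2@6 c3@8, authorship .4.1.2.3
After op 4 (move_right): buffer="dnjnvnpn" (len 8), cursors c4@3 c1@5 c2@7 c3@8, authorship .4.1.2.3
After op 5 (move_left): buffer="dnjnvnpn" (len 8), cursors c4@2 c1@4 c2@6 c3@7, authorship .4.1.2.3
After op 6 (insert('f')): buffer="dnfjnfvnfpfn" (len 12), cursors c4@3 c1@6 c2@9 c3@11, authorship .44.11.22.33
After op 7 (move_right): buffer="dnfjnfvnfpfn" (len 12), cursors c4@4 c1@7 c2@10 c3@12, authorship .44.11.22.33
After op 8 (delete): buffer="dnfnfnff" (len 8), cursors c4@3 c1@5 c2@7 c3@8, authorship .4411223
Authorship (.=original, N=cursor N): . 4 4 1 1 2 2 3
Index 2: author = 4

Answer: cursor 4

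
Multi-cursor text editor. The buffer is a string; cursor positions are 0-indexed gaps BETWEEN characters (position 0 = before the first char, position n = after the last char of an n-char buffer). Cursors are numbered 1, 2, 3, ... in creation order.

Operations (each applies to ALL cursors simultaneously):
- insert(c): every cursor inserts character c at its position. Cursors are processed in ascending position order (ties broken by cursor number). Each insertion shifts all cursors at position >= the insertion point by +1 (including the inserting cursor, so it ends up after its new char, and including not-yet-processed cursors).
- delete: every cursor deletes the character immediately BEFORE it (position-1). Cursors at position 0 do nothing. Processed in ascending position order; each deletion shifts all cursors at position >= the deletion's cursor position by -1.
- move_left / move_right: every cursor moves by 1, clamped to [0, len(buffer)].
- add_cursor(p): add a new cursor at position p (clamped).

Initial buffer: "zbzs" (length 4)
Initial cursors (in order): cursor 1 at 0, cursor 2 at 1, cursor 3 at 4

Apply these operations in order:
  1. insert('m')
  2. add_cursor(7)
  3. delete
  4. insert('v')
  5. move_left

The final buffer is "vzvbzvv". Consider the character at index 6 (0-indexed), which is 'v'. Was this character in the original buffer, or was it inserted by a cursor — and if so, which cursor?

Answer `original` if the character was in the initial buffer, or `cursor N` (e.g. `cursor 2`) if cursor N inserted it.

Answer: cursor 4

Derivation:
After op 1 (insert('m')): buffer="mzmbzsm" (len 7), cursors c1@1 c2@3 c3@7, authorship 1.2...3
After op 2 (add_cursor(7)): buffer="mzmbzsm" (len 7), cursors c1@1 c2@3 c3@7 c4@7, authorship 1.2...3
After op 3 (delete): buffer="zbz" (len 3), cursors c1@0 c2@1 c3@3 c4@3, authorship ...
After op 4 (insert('v')): buffer="vzvbzvv" (len 7), cursors c1@1 c2@3 c3@7 c4@7, authorship 1.2..34
After op 5 (move_left): buffer="vzvbzvv" (len 7), cursors c1@0 c2@2 c3@6 c4@6, authorship 1.2..34
Authorship (.=original, N=cursor N): 1 . 2 . . 3 4
Index 6: author = 4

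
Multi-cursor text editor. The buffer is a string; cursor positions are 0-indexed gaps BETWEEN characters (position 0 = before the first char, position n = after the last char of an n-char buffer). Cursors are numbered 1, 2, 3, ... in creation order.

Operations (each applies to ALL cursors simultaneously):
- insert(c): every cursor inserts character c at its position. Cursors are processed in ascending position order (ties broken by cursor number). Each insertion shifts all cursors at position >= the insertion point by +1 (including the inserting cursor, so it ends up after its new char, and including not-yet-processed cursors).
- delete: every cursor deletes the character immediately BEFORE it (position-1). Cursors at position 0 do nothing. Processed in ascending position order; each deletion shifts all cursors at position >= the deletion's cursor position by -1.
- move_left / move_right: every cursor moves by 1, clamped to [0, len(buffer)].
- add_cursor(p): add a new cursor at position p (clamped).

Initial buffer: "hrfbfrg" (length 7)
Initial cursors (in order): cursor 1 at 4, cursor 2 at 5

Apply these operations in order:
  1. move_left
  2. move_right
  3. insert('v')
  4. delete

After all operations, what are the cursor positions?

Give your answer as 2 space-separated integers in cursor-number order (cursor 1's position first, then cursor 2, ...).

After op 1 (move_left): buffer="hrfbfrg" (len 7), cursors c1@3 c2@4, authorship .......
After op 2 (move_right): buffer="hrfbfrg" (len 7), cursors c1@4 c2@5, authorship .......
After op 3 (insert('v')): buffer="hrfbvfvrg" (len 9), cursors c1@5 c2@7, authorship ....1.2..
After op 4 (delete): buffer="hrfbfrg" (len 7), cursors c1@4 c2@5, authorship .......

Answer: 4 5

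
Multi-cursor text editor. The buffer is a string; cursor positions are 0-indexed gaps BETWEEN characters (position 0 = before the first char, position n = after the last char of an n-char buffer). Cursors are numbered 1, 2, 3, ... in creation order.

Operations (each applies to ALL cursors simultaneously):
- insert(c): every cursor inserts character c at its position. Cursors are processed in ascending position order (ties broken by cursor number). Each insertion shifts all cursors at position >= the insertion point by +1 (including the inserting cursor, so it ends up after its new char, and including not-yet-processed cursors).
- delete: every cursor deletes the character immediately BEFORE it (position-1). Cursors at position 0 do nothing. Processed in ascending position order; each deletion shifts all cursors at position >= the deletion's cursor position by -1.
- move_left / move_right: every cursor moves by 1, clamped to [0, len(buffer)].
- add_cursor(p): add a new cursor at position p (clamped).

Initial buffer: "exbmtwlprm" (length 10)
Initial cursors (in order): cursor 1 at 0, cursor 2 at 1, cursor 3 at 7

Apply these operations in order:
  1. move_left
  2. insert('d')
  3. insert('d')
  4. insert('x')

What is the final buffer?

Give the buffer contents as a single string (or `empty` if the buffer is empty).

After op 1 (move_left): buffer="exbmtwlprm" (len 10), cursors c1@0 c2@0 c3@6, authorship ..........
After op 2 (insert('d')): buffer="ddexbmtwdlprm" (len 13), cursors c1@2 c2@2 c3@9, authorship 12......3....
After op 3 (insert('d')): buffer="ddddexbmtwddlprm" (len 16), cursors c1@4 c2@4 c3@12, authorship 1212......33....
After op 4 (insert('x')): buffer="ddddxxexbmtwddxlprm" (len 19), cursors c1@6 c2@6 c3@15, authorship 121212......333....

Answer: ddddxxexbmtwddxlprm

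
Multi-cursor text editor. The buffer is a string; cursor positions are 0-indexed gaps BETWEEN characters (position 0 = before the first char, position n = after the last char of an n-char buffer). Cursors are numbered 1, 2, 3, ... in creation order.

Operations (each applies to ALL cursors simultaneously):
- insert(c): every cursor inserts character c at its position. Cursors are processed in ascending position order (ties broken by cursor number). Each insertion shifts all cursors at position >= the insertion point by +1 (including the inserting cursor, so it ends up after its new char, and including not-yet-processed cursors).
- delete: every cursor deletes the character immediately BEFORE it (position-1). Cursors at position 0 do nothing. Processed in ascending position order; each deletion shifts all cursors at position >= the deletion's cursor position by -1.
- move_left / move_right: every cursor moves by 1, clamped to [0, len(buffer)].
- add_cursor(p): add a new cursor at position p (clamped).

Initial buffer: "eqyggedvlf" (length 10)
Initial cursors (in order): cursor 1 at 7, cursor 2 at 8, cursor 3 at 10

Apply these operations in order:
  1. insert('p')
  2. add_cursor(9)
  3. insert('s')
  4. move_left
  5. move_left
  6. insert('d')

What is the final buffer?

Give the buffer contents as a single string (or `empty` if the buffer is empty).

After op 1 (insert('p')): buffer="eqyggedpvplfp" (len 13), cursors c1@8 c2@10 c3@13, authorship .......1.2..3
After op 2 (add_cursor(9)): buffer="eqyggedpvplfp" (len 13), cursors c1@8 c4@9 c2@10 c3@13, authorship .......1.2..3
After op 3 (insert('s')): buffer="eqyggedpsvspslfps" (len 17), cursors c1@9 c4@11 c2@13 c3@17, authorship .......11.422..33
After op 4 (move_left): buffer="eqyggedpsvspslfps" (len 17), cursors c1@8 c4@10 c2@12 c3@16, authorship .......11.422..33
After op 5 (move_left): buffer="eqyggedpsvspslfps" (len 17), cursors c1@7 c4@9 c2@11 c3@15, authorship .......11.422..33
After op 6 (insert('d')): buffer="eqyggeddpsdvsdpslfdps" (len 21), cursors c1@8 c4@11 c2@14 c3@19, authorship .......1114.4222..333

Answer: eqyggeddpsdvsdpslfdps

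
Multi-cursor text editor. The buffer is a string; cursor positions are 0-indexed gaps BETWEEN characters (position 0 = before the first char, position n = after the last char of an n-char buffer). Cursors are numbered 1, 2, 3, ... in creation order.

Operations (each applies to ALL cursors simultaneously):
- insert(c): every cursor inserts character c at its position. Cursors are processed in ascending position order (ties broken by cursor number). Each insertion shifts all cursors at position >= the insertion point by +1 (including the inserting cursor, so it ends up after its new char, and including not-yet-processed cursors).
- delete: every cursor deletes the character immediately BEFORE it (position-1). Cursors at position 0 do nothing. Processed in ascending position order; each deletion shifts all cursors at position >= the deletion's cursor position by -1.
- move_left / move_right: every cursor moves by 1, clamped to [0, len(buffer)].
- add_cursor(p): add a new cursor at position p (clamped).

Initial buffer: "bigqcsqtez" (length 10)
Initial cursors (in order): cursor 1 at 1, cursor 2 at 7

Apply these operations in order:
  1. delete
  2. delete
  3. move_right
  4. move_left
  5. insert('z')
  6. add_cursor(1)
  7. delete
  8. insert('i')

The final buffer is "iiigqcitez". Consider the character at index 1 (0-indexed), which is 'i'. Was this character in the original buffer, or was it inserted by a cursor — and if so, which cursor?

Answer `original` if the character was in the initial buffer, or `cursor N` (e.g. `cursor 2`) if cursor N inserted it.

Answer: cursor 3

Derivation:
After op 1 (delete): buffer="igqcstez" (len 8), cursors c1@0 c2@5, authorship ........
After op 2 (delete): buffer="igqctez" (len 7), cursors c1@0 c2@4, authorship .......
After op 3 (move_right): buffer="igqctez" (len 7), cursors c1@1 c2@5, authorship .......
After op 4 (move_left): buffer="igqctez" (len 7), cursors c1@0 c2@4, authorship .......
After op 5 (insert('z')): buffer="zigqcztez" (len 9), cursors c1@1 c2@6, authorship 1....2...
After op 6 (add_cursor(1)): buffer="zigqcztez" (len 9), cursors c1@1 c3@1 c2@6, authorship 1....2...
After op 7 (delete): buffer="igqctez" (len 7), cursors c1@0 c3@0 c2@4, authorship .......
After op 8 (insert('i')): buffer="iiigqcitez" (len 10), cursors c1@2 c3@2 c2@7, authorship 13....2...
Authorship (.=original, N=cursor N): 1 3 . . . . 2 . . .
Index 1: author = 3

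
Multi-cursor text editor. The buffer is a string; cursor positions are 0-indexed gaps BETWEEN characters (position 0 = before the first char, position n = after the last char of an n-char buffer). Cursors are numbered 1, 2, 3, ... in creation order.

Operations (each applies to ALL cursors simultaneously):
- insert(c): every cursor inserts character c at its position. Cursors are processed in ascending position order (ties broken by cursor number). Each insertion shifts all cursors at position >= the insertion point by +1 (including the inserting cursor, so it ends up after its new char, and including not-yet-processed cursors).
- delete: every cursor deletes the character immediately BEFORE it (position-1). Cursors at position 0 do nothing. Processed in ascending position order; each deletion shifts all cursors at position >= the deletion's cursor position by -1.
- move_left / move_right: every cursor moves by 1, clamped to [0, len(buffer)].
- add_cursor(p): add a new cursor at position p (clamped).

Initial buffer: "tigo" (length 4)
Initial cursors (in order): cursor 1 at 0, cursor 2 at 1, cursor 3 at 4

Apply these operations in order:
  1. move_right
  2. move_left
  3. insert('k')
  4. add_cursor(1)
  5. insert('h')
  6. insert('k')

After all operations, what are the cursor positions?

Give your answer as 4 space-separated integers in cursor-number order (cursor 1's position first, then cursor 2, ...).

Answer: 5 9 14 5

Derivation:
After op 1 (move_right): buffer="tigo" (len 4), cursors c1@1 c2@2 c3@4, authorship ....
After op 2 (move_left): buffer="tigo" (len 4), cursors c1@0 c2@1 c3@3, authorship ....
After op 3 (insert('k')): buffer="ktkigko" (len 7), cursors c1@1 c2@3 c3@6, authorship 1.2..3.
After op 4 (add_cursor(1)): buffer="ktkigko" (len 7), cursors c1@1 c4@1 c2@3 c3@6, authorship 1.2..3.
After op 5 (insert('h')): buffer="khhtkhigkho" (len 11), cursors c1@3 c4@3 c2@6 c3@10, authorship 114.22..33.
After op 6 (insert('k')): buffer="khhkktkhkigkhko" (len 15), cursors c1@5 c4@5 c2@9 c3@14, authorship 11414.222..333.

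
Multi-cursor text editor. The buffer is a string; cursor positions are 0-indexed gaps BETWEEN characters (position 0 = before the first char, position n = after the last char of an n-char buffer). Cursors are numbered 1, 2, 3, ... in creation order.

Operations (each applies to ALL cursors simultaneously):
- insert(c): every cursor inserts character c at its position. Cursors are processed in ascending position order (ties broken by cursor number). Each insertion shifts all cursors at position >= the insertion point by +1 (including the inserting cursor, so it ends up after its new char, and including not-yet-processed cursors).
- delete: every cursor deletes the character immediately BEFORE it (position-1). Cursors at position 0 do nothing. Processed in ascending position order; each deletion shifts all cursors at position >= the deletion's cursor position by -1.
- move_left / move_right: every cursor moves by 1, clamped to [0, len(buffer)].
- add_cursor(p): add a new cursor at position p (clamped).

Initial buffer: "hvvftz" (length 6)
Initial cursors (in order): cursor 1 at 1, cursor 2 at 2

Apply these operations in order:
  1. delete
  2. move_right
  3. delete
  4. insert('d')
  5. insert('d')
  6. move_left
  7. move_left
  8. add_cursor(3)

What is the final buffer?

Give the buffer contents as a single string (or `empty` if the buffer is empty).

Answer: ddddftz

Derivation:
After op 1 (delete): buffer="vftz" (len 4), cursors c1@0 c2@0, authorship ....
After op 2 (move_right): buffer="vftz" (len 4), cursors c1@1 c2@1, authorship ....
After op 3 (delete): buffer="ftz" (len 3), cursors c1@0 c2@0, authorship ...
After op 4 (insert('d')): buffer="ddftz" (len 5), cursors c1@2 c2@2, authorship 12...
After op 5 (insert('d')): buffer="ddddftz" (len 7), cursors c1@4 c2@4, authorship 1212...
After op 6 (move_left): buffer="ddddftz" (len 7), cursors c1@3 c2@3, authorship 1212...
After op 7 (move_left): buffer="ddddftz" (len 7), cursors c1@2 c2@2, authorship 1212...
After op 8 (add_cursor(3)): buffer="ddddftz" (len 7), cursors c1@2 c2@2 c3@3, authorship 1212...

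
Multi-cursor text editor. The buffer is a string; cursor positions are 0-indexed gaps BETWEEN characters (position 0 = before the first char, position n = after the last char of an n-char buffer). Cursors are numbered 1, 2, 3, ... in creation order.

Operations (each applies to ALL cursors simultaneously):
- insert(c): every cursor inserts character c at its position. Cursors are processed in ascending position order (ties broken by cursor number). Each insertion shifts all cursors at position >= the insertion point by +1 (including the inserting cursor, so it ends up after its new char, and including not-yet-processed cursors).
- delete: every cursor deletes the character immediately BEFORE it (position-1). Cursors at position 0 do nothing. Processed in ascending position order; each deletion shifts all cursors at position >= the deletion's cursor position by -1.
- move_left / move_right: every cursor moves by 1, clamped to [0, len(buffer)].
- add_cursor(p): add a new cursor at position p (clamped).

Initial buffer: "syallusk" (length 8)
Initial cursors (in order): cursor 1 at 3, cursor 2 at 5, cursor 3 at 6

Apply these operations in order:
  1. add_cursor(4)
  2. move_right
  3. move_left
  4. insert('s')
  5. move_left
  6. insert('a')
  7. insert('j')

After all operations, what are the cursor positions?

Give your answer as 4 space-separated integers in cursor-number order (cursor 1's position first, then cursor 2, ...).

Answer: 5 13 17 9

Derivation:
After op 1 (add_cursor(4)): buffer="syallusk" (len 8), cursors c1@3 c4@4 c2@5 c3@6, authorship ........
After op 2 (move_right): buffer="syallusk" (len 8), cursors c1@4 c4@5 c2@6 c3@7, authorship ........
After op 3 (move_left): buffer="syallusk" (len 8), cursors c1@3 c4@4 c2@5 c3@6, authorship ........
After op 4 (insert('s')): buffer="syaslslsussk" (len 12), cursors c1@4 c4@6 c2@8 c3@10, authorship ...1.4.2.3..
After op 5 (move_left): buffer="syaslslsussk" (len 12), cursors c1@3 c4@5 c2@7 c3@9, authorship ...1.4.2.3..
After op 6 (insert('a')): buffer="syaaslaslasuassk" (len 16), cursors c1@4 c4@7 c2@10 c3@13, authorship ...11.44.22.33..
After op 7 (insert('j')): buffer="syaajslajslajsuajssk" (len 20), cursors c1@5 c4@9 c2@13 c3@17, authorship ...111.444.222.333..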